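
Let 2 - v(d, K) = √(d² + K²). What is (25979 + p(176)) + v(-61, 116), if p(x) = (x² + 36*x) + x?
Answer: 63469 - √17177 ≈ 63338.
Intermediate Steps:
p(x) = x² + 37*x
v(d, K) = 2 - √(K² + d²) (v(d, K) = 2 - √(d² + K²) = 2 - √(K² + d²))
(25979 + p(176)) + v(-61, 116) = (25979 + 176*(37 + 176)) + (2 - √(116² + (-61)²)) = (25979 + 176*213) + (2 - √(13456 + 3721)) = (25979 + 37488) + (2 - √17177) = 63467 + (2 - √17177) = 63469 - √17177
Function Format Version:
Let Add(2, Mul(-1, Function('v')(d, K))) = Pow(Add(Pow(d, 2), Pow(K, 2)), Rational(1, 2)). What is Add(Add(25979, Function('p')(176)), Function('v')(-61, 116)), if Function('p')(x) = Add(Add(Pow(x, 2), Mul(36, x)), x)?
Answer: Add(63469, Mul(-1, Pow(17177, Rational(1, 2)))) ≈ 63338.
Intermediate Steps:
Function('p')(x) = Add(Pow(x, 2), Mul(37, x))
Function('v')(d, K) = Add(2, Mul(-1, Pow(Add(Pow(K, 2), Pow(d, 2)), Rational(1, 2)))) (Function('v')(d, K) = Add(2, Mul(-1, Pow(Add(Pow(d, 2), Pow(K, 2)), Rational(1, 2)))) = Add(2, Mul(-1, Pow(Add(Pow(K, 2), Pow(d, 2)), Rational(1, 2)))))
Add(Add(25979, Function('p')(176)), Function('v')(-61, 116)) = Add(Add(25979, Mul(176, Add(37, 176))), Add(2, Mul(-1, Pow(Add(Pow(116, 2), Pow(-61, 2)), Rational(1, 2))))) = Add(Add(25979, Mul(176, 213)), Add(2, Mul(-1, Pow(Add(13456, 3721), Rational(1, 2))))) = Add(Add(25979, 37488), Add(2, Mul(-1, Pow(17177, Rational(1, 2))))) = Add(63467, Add(2, Mul(-1, Pow(17177, Rational(1, 2))))) = Add(63469, Mul(-1, Pow(17177, Rational(1, 2))))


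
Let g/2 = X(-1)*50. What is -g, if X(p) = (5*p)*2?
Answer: 1000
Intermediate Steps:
X(p) = 10*p
g = -1000 (g = 2*((10*(-1))*50) = 2*(-10*50) = 2*(-500) = -1000)
-g = -1*(-1000) = 1000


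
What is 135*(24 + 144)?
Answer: 22680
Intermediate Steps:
135*(24 + 144) = 135*168 = 22680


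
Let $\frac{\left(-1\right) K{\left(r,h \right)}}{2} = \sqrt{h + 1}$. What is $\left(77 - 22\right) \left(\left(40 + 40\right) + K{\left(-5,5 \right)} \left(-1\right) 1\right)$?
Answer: $4400 + 110 \sqrt{6} \approx 4669.4$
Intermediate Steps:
$K{\left(r,h \right)} = - 2 \sqrt{1 + h}$ ($K{\left(r,h \right)} = - 2 \sqrt{h + 1} = - 2 \sqrt{1 + h}$)
$\left(77 - 22\right) \left(\left(40 + 40\right) + K{\left(-5,5 \right)} \left(-1\right) 1\right) = \left(77 - 22\right) \left(\left(40 + 40\right) + - 2 \sqrt{1 + 5} \left(-1\right) 1\right) = 55 \left(80 + - 2 \sqrt{6} \left(-1\right) 1\right) = 55 \left(80 + 2 \sqrt{6} \cdot 1\right) = 55 \left(80 + 2 \sqrt{6}\right) = 4400 + 110 \sqrt{6}$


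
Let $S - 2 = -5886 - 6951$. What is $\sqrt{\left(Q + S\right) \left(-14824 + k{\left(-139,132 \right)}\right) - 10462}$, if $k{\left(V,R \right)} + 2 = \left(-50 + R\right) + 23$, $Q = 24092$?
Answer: $i \sqrt{165724759} \approx 12873.0 i$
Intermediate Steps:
$k{\left(V,R \right)} = -29 + R$ ($k{\left(V,R \right)} = -2 + \left(\left(-50 + R\right) + 23\right) = -2 + \left(-27 + R\right) = -29 + R$)
$S = -12835$ ($S = 2 - 12837 = -12835$)
$\sqrt{\left(Q + S\right) \left(-14824 + k{\left(-139,132 \right)}\right) - 10462} = \sqrt{\left(24092 - 12835\right) \left(-14824 + \left(-29 + 132\right)\right) - 10462} = \sqrt{11257 \left(-14824 + 103\right) - 10462} = \sqrt{11257 \left(-14721\right) - 10462} = \sqrt{-165714297 - 10462} = \sqrt{-165724759} = i \sqrt{165724759}$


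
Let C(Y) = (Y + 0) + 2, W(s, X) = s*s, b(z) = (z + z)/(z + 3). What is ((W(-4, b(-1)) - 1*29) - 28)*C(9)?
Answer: -451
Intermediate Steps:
b(z) = 2*z/(3 + z) (b(z) = (2*z)/(3 + z) = 2*z/(3 + z))
W(s, X) = s²
C(Y) = 2 + Y (C(Y) = Y + 2 = 2 + Y)
((W(-4, b(-1)) - 1*29) - 28)*C(9) = (((-4)² - 1*29) - 28)*(2 + 9) = ((16 - 29) - 28)*11 = (-13 - 28)*11 = -41*11 = -451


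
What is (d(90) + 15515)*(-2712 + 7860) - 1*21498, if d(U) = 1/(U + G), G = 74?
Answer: 3273839889/41 ≈ 7.9850e+7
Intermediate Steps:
d(U) = 1/(74 + U) (d(U) = 1/(U + 74) = 1/(74 + U))
(d(90) + 15515)*(-2712 + 7860) - 1*21498 = (1/(74 + 90) + 15515)*(-2712 + 7860) - 1*21498 = (1/164 + 15515)*5148 - 21498 = (2544461/164)*5148 - 21498 = 3274721307/41 - 21498 = 3273839889/41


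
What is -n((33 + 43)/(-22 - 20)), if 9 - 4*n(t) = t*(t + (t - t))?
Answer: -2525/1764 ≈ -1.4314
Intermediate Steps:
n(t) = 9/4 - t²/4 (n(t) = 9/4 - t*(t + (t - t))/4 = 9/4 - t*(t + 0)/4 = 9/4 - t*t/4 = 9/4 - t²/4)
-n((33 + 43)/(-22 - 20)) = -(9/4 - (33 + 43)²/(-22 - 20)²/4) = -(9/4 - (76/(-42))²/4) = -(9/4 - (76*(-1/42))²/4) = -(9/4 - (-38/21)²/4) = -(9/4 - ¼*1444/441) = -(9/4 - 361/441) = -1*2525/1764 = -2525/1764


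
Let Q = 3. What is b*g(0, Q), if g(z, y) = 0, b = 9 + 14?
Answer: 0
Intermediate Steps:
b = 23
b*g(0, Q) = 23*0 = 0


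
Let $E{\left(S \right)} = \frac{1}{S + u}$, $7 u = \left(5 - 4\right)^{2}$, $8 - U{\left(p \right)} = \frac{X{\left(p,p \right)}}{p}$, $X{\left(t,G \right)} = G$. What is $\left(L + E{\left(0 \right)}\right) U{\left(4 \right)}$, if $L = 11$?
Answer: $126$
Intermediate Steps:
$U{\left(p \right)} = 7$ ($U{\left(p \right)} = 8 - \frac{p}{p} = 8 - 1 = 7$)
$u = \frac{1}{7}$ ($u = \frac{\left(5 - 4\right)^{2}}{7} = \frac{1^{2}}{7} = \frac{1}{7} \cdot 1 = \frac{1}{7} \approx 0.14286$)
$E{\left(S \right)} = \frac{1}{\frac{1}{7} + S}$ ($E{\left(S \right)} = \frac{1}{S + \frac{1}{7}} = \frac{1}{\frac{1}{7} + S}$)
$\left(L + E{\left(0 \right)}\right) U{\left(4 \right)} = \left(11 + \frac{7}{1 + 7 \cdot 0}\right) 7 = \left(11 + \frac{7}{1 + 0}\right) 7 = \left(11 + \frac{7}{1}\right) 7 = \left(11 + 7 \cdot 1\right) 7 = \left(11 + 7\right) 7 = 18 \cdot 7 = 126$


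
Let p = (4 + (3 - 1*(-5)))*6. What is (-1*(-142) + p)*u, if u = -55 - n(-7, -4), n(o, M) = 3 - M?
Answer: -13268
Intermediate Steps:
p = 72 (p = (4 + (3 + 5))*6 = (4 + 8)*6 = 12*6 = 72)
u = -62 (u = -55 - (3 - 1*(-4)) = -55 - (3 + 4) = -55 - 1*7 = -55 - 7 = -62)
(-1*(-142) + p)*u = (-1*(-142) + 72)*(-62) = (142 + 72)*(-62) = 214*(-62) = -13268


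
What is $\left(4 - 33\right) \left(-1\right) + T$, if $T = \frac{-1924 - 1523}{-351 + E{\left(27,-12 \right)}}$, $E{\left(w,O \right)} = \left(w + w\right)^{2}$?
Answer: $\frac{7882}{285} \approx 27.656$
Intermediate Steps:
$E{\left(w,O \right)} = 4 w^{2}$ ($E{\left(w,O \right)} = \left(2 w\right)^{2} = 4 w^{2}$)
$T = - \frac{383}{285}$ ($T = \frac{-1924 - 1523}{-351 + 4 \cdot 27^{2}} = - \frac{3447}{-351 + 4 \cdot 729} = - \frac{3447}{-351 + 2916} = - \frac{3447}{2565} = \left(-3447\right) \frac{1}{2565} = - \frac{383}{285} \approx -1.3439$)
$\left(4 - 33\right) \left(-1\right) + T = \left(4 - 33\right) \left(-1\right) - \frac{383}{285} = \left(-29\right) \left(-1\right) - \frac{383}{285} = 29 - \frac{383}{285} = \frac{7882}{285}$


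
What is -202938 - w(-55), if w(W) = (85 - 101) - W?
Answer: -202977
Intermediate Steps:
w(W) = -16 - W
-202938 - w(-55) = -202938 - (-16 - 1*(-55)) = -202938 - (-16 + 55) = -202938 - 1*39 = -202938 - 39 = -202977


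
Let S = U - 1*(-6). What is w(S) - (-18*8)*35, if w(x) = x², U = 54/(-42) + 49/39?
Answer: 378283060/74529 ≈ 5075.6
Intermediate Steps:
U = -8/273 (U = 54*(-1/42) + 49*(1/39) = -9/7 + 49/39 = -8/273 ≈ -0.029304)
S = 1630/273 (S = -8/273 - 1*(-6) = -8/273 + 6 = 1630/273 ≈ 5.9707)
w(S) - (-18*8)*35 = (1630/273)² - (-18*8)*35 = 2656900/74529 - (-144)*35 = 2656900/74529 - 1*(-5040) = 2656900/74529 + 5040 = 378283060/74529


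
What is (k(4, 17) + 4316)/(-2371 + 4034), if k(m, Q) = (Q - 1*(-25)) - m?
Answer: 4354/1663 ≈ 2.6182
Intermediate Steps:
k(m, Q) = 25 + Q - m (k(m, Q) = (Q + 25) - m = (25 + Q) - m = 25 + Q - m)
(k(4, 17) + 4316)/(-2371 + 4034) = ((25 + 17 - 1*4) + 4316)/(-2371 + 4034) = ((25 + 17 - 4) + 4316)/1663 = (38 + 4316)*(1/1663) = 4354*(1/1663) = 4354/1663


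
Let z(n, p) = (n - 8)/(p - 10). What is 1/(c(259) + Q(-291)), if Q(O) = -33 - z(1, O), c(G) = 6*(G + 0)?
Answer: 43/65402 ≈ 0.00065747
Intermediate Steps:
z(n, p) = (-8 + n)/(-10 + p)
c(G) = 6*G
Q(O) = -33 + 7/(-10 + O) (Q(O) = -33 - (-8 + 1)/(-10 + O) = -33 - (-7)/(-10 + O) = -33 + 7/(-10 + O))
1/(c(259) + Q(-291)) = 1/(6*259 + (337 - 33*(-291))/(-10 - 291)) = 1/(1554 + (337 + 9603)/(-301)) = 1/(1554 - 1/301*9940) = 1/(1554 - 1420/43) = 1/(65402/43) = 43/65402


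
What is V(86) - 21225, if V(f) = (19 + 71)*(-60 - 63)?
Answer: -32295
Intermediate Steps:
V(f) = -11070 (V(f) = 90*(-123) = -11070)
V(86) - 21225 = -11070 - 21225 = -32295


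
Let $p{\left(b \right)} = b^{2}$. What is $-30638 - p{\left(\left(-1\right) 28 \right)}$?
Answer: $-31422$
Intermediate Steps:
$-30638 - p{\left(\left(-1\right) 28 \right)} = -30638 - \left(\left(-1\right) 28\right)^{2} = -30638 - \left(-28\right)^{2} = -30638 - 784 = -31422$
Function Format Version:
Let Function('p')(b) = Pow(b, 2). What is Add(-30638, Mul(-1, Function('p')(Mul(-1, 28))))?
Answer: -31422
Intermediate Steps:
Add(-30638, Mul(-1, Function('p')(Mul(-1, 28)))) = Add(-30638, Mul(-1, Pow(Mul(-1, 28), 2))) = Add(-30638, Mul(-1, Pow(-28, 2))) = Add(-30638, Mul(-1, 784)) = Add(-30638, -784) = -31422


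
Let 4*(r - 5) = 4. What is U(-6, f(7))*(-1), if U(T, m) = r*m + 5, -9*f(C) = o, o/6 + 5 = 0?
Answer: -25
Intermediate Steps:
r = 6 (r = 5 + (1/4)*4 = 5 + 1 = 6)
o = -30 (o = -30 + 6*0 = -30 + 0 = -30)
f(C) = 10/3 (f(C) = -1/9*(-30) = 10/3)
U(T, m) = 5 + 6*m (U(T, m) = 6*m + 5 = 5 + 6*m)
U(-6, f(7))*(-1) = (5 + 6*(10/3))*(-1) = (5 + 20)*(-1) = 25*(-1) = -25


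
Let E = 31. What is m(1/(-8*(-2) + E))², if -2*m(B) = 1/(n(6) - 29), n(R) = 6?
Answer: 1/2116 ≈ 0.00047259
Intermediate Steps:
m(B) = 1/46 (m(B) = -1/(2*(6 - 29)) = -½/(-23) = -½*(-1/23) = 1/46)
m(1/(-8*(-2) + E))² = (1/46)² = 1/2116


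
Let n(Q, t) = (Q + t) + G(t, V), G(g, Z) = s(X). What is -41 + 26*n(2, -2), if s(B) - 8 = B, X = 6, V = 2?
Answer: 323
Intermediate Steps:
s(B) = 8 + B
G(g, Z) = 14 (G(g, Z) = 8 + 6 = 14)
n(Q, t) = 14 + Q + t (n(Q, t) = (Q + t) + 14 = 14 + Q + t)
-41 + 26*n(2, -2) = -41 + 26*(14 + 2 - 2) = -41 + 26*14 = -41 + 364 = 323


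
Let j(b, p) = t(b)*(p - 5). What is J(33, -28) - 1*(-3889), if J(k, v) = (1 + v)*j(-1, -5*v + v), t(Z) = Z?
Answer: 6778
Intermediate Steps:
j(b, p) = b*(-5 + p) (j(b, p) = b*(p - 5) = b*(-5 + p))
J(k, v) = (1 + v)*(5 + 4*v) (J(k, v) = (1 + v)*(-(-5 + (-5*v + v))) = (1 + v)*(-(-5 - 4*v)) = (1 + v)*(5 + 4*v))
J(33, -28) - 1*(-3889) = (1 - 28)*(5 + 4*(-28)) - 1*(-3889) = -27*(5 - 112) + 3889 = -27*(-107) + 3889 = 2889 + 3889 = 6778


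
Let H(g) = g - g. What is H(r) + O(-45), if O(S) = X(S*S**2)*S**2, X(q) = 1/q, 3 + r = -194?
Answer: -1/45 ≈ -0.022222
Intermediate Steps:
r = -197 (r = -3 - 194 = -197)
O(S) = 1/S (O(S) = S**2/((S*S**2)) = S**2/(S**3) = S**2/S**3 = 1/S)
H(g) = 0
H(r) + O(-45) = 0 + 1/(-45) = 0 - 1/45 = -1/45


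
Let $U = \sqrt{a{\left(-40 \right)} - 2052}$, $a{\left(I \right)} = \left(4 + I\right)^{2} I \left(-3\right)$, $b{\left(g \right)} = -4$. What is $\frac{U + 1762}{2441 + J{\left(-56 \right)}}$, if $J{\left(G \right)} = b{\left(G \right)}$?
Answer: $\frac{1762}{2437} + \frac{42 \sqrt{87}}{2437} \approx 0.88377$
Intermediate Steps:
$J{\left(G \right)} = -4$
$a{\left(I \right)} = - 3 I \left(4 + I\right)^{2}$ ($a{\left(I \right)} = I \left(4 + I\right)^{2} \left(-3\right) = - 3 I \left(4 + I\right)^{2}$)
$U = 42 \sqrt{87}$ ($U = \sqrt{\left(-3\right) \left(-40\right) \left(4 - 40\right)^{2} - 2052} = \sqrt{\left(-3\right) \left(-40\right) \left(-36\right)^{2} - 2052} = \sqrt{\left(-3\right) \left(-40\right) 1296 - 2052} = \sqrt{155520 - 2052} = \sqrt{153468} = 42 \sqrt{87} \approx 391.75$)
$\frac{U + 1762}{2441 + J{\left(-56 \right)}} = \frac{42 \sqrt{87} + 1762}{2441 - 4} = \frac{1762 + 42 \sqrt{87}}{2437} = \left(1762 + 42 \sqrt{87}\right) \frac{1}{2437} = \frac{1762}{2437} + \frac{42 \sqrt{87}}{2437}$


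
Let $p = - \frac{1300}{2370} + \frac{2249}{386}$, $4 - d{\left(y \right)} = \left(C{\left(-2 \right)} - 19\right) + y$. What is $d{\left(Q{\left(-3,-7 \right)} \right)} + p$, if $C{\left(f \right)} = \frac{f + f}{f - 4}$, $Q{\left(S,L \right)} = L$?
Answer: $\frac{1055435}{30494} \approx 34.611$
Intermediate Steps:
$C{\left(f \right)} = \frac{2 f}{-4 + f}$
$d{\left(y \right)} = \frac{67}{3} - y$ ($d{\left(y \right)} = 4 - \left(\left(2 \left(-2\right) \frac{1}{-4 - 2} - 19\right) + y\right) = 4 - \left(\left(2 \left(-2\right) \frac{1}{-6} - 19\right) + y\right) = 4 - \left(\left(2 \left(-2\right) \left(- \frac{1}{6}\right) - 19\right) + y\right) = 4 - \left(\left(\frac{2}{3} - 19\right) + y\right) = 4 - \left(- \frac{55}{3} + y\right) = \frac{67}{3} - y$)
$p = \frac{482833}{91482}$ ($p = \left(-1300\right) \frac{1}{2370} + 2249 \cdot \frac{1}{386} = - \frac{130}{237} + \frac{2249}{386} = \frac{482833}{91482} \approx 5.2779$)
$d{\left(Q{\left(-3,-7 \right)} \right)} + p = \left(\frac{67}{3} - -7\right) + \frac{482833}{91482} = \left(\frac{67}{3} + 7\right) + \frac{482833}{91482} = \frac{88}{3} + \frac{482833}{91482} = \frac{1055435}{30494}$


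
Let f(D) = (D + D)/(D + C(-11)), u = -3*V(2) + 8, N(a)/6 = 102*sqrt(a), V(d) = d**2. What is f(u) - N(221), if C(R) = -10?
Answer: 4/7 - 612*sqrt(221) ≈ -9097.5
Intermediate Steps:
N(a) = 612*sqrt(a) (N(a) = 6*(102*sqrt(a)) = 612*sqrt(a))
u = -4 (u = -3*2**2 + 8 = -3*4 + 8 = -12 + 8 = -4)
f(D) = 2*D/(-10 + D) (f(D) = (D + D)/(D - 10) = (2*D)/(-10 + D) = 2*D/(-10 + D))
f(u) - N(221) = 2*(-4)/(-10 - 4) - 612*sqrt(221) = 2*(-4)/(-14) - 612*sqrt(221) = 2*(-4)*(-1/14) - 612*sqrt(221) = 4/7 - 612*sqrt(221)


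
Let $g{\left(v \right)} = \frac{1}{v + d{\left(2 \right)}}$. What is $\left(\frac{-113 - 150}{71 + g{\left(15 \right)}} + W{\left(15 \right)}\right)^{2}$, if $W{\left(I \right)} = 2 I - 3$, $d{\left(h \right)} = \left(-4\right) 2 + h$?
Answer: $\frac{222397569}{409600} \approx 542.96$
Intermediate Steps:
$d{\left(h \right)} = -8 + h$
$g{\left(v \right)} = \frac{1}{-6 + v}$ ($g{\left(v \right)} = \frac{1}{v + \left(-8 + 2\right)} = \frac{1}{v - 6} = \frac{1}{-6 + v}$)
$W{\left(I \right)} = -3 + 2 I$
$\left(\frac{-113 - 150}{71 + g{\left(15 \right)}} + W{\left(15 \right)}\right)^{2} = \left(\frac{-113 - 150}{71 + \frac{1}{-6 + 15}} + \left(-3 + 2 \cdot 15\right)\right)^{2} = \left(- \frac{263}{71 + \frac{1}{9}} + \left(-3 + 30\right)\right)^{2} = \left(- \frac{263}{71 + \frac{1}{9}} + 27\right)^{2} = \left(- \frac{263}{\frac{640}{9}} + 27\right)^{2} = \left(\left(-263\right) \frac{9}{640} + 27\right)^{2} = \left(- \frac{2367}{640} + 27\right)^{2} = \left(\frac{14913}{640}\right)^{2} = \frac{222397569}{409600}$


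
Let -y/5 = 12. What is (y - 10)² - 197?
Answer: 4703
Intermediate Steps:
y = -60 (y = -5*12 = -60)
(y - 10)² - 197 = (-60 - 10)² - 197 = (-70)² - 197 = 4900 - 197 = 4703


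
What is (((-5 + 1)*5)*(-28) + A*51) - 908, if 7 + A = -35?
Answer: -2490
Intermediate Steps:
A = -42 (A = -7 - 35 = -42)
(((-5 + 1)*5)*(-28) + A*51) - 908 = (((-5 + 1)*5)*(-28) - 42*51) - 908 = (-4*5*(-28) - 2142) - 908 = (-20*(-28) - 2142) - 908 = (560 - 2142) - 908 = -1582 - 908 = -2490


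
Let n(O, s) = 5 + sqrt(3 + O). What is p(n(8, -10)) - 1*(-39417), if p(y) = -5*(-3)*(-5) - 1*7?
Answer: 39335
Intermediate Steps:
p(y) = -82 (p(y) = 15*(-5) - 7 = -75 - 7 = -82)
p(n(8, -10)) - 1*(-39417) = -82 - 1*(-39417) = -82 + 39417 = 39335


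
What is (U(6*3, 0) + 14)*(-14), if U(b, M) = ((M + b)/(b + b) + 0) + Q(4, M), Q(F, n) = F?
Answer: -259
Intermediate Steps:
U(b, M) = 4 + (M + b)/(2*b) (U(b, M) = ((M + b)/(b + b) + 0) + 4 = ((M + b)/((2*b)) + 0) + 4 = ((M + b)*(1/(2*b)) + 0) + 4 = ((M + b)/(2*b) + 0) + 4 = (M + b)/(2*b) + 4 = 4 + (M + b)/(2*b))
(U(6*3, 0) + 14)*(-14) = ((0 + 9*(6*3))/(2*((6*3))) + 14)*(-14) = ((½)*(0 + 9*18)/18 + 14)*(-14) = ((½)*(1/18)*(0 + 162) + 14)*(-14) = ((½)*(1/18)*162 + 14)*(-14) = (9/2 + 14)*(-14) = (37/2)*(-14) = -259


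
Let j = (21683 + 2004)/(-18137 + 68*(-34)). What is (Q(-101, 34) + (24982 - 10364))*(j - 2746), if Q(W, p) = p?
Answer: -74827285812/1859 ≈ -4.0251e+7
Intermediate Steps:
j = -23687/20449 (j = 23687/(-18137 - 2312) = 23687/(-20449) = 23687*(-1/20449) = -23687/20449 ≈ -1.1583)
(Q(-101, 34) + (24982 - 10364))*(j - 2746) = (34 + (24982 - 10364))*(-23687/20449 - 2746) = (34 + 14618)*(-56176641/20449) = 14652*(-56176641/20449) = -74827285812/1859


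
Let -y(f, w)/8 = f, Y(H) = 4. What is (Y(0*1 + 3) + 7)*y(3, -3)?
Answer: -264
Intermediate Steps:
y(f, w) = -8*f
(Y(0*1 + 3) + 7)*y(3, -3) = (4 + 7)*(-8*3) = 11*(-24) = -264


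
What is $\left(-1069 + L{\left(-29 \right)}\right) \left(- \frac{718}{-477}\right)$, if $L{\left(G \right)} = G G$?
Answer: $- \frac{54568}{159} \approx -343.19$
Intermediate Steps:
$L{\left(G \right)} = G^{2}$
$\left(-1069 + L{\left(-29 \right)}\right) \left(- \frac{718}{-477}\right) = \left(-1069 + \left(-29\right)^{2}\right) \left(- \frac{718}{-477}\right) = \left(-1069 + 841\right) \left(\left(-718\right) \left(- \frac{1}{477}\right)\right) = \left(-228\right) \frac{718}{477} = - \frac{54568}{159}$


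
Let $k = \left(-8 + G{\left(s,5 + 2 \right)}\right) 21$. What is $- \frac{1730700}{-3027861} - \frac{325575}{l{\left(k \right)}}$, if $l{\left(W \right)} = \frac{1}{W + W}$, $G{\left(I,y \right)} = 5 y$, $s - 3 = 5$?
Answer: $- \frac{41403425429050}{112143} \approx -3.692 \cdot 10^{8}$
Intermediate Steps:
$s = 8$ ($s = 3 + 5 = 8$)
$k = 567$ ($k = \left(-8 + 5 \left(5 + 2\right)\right) 21 = \left(-8 + 5 \cdot 7\right) 21 = \left(-8 + 35\right) 21 = 27 \cdot 21 = 567$)
$l{\left(W \right)} = \frac{1}{2 W}$
$- \frac{1730700}{-3027861} - \frac{325575}{l{\left(k \right)}} = - \frac{1730700}{-3027861} - \frac{325575}{\frac{1}{2} \cdot \frac{1}{567}} = \left(-1730700\right) \left(- \frac{1}{3027861}\right) - \frac{325575}{\frac{1}{2} \cdot \frac{1}{567}} = \frac{64100}{112143} - 325575 \frac{1}{\frac{1}{1134}} = \frac{64100}{112143} - 369202050 = - \frac{41403425429050}{112143}$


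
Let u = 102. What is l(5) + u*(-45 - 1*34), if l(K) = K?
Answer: -8053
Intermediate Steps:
l(5) + u*(-45 - 1*34) = 5 + 102*(-45 - 1*34) = 5 + 102*(-45 - 34) = 5 + 102*(-79) = 5 - 8058 = -8053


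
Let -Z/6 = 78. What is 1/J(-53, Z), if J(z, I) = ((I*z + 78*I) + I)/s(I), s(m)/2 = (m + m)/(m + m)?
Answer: -1/6084 ≈ -0.00016437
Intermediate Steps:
Z = -468 (Z = -6*78 = -468)
s(m) = 2 (s(m) = 2*((m + m)/(m + m)) = 2*((2*m)/((2*m))) = 2*((2*m)*(1/(2*m))) = 2*1 = 2)
J(z, I) = 79*I/2 + I*z/2 (J(z, I) = ((I*z + 78*I) + I)/2 = ((78*I + I*z) + I)*(½) = (79*I + I*z)*(½) = 79*I/2 + I*z/2)
1/J(-53, Z) = 1/((½)*(-468)*(79 - 53)) = 1/((½)*(-468)*26) = 1/(-6084) = -1/6084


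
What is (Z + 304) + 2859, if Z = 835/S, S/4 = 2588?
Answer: 32744211/10352 ≈ 3163.1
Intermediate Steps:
S = 10352 (S = 4*2588 = 10352)
Z = 835/10352 ≈ 0.080661
(Z + 304) + 2859 = (835/10352 + 304) + 2859 = 3147843/10352 + 2859 = 32744211/10352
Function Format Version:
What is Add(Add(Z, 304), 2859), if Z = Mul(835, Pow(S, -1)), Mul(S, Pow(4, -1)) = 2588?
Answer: Rational(32744211, 10352) ≈ 3163.1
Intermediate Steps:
S = 10352 (S = Mul(4, 2588) = 10352)
Z = Rational(835, 10352) (Z = Mul(835, Pow(10352, -1)) = Mul(835, Rational(1, 10352)) = Rational(835, 10352) ≈ 0.080661)
Add(Add(Z, 304), 2859) = Add(Add(Rational(835, 10352), 304), 2859) = Add(Rational(3147843, 10352), 2859) = Rational(32744211, 10352)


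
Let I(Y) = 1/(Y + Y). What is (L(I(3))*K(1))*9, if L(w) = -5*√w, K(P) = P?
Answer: -15*√6/2 ≈ -18.371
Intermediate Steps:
I(Y) = 1/(2*Y)
(L(I(3))*K(1))*9 = (-5*√6/6*1)*9 = -5*√6/6*9 = -15*√6/2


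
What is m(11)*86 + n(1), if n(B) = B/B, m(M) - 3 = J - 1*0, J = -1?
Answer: 173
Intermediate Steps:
m(M) = 2 (m(M) = 3 + (-1 - 1*0) = 3 + (-1 + 0) = 3 - 1 = 2)
n(B) = 1
m(11)*86 + n(1) = 2*86 + 1 = 172 + 1 = 173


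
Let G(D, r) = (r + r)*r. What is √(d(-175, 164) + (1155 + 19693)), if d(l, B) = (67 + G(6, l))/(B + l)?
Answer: √1848121/11 ≈ 123.59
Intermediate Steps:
G(D, r) = 2*r² (G(D, r) = (2*r)*r = 2*r²)
d(l, B) = (67 + 2*l²)/(B + l)
√(d(-175, 164) + (1155 + 19693)) = √((67 + 2*(-175)²)/(164 - 175) + (1155 + 19693)) = √((67 + 2*30625)/(-11) + 20848) = √(-(67 + 61250)/11 + 20848) = √(-1/11*61317 + 20848) = √(-61317/11 + 20848) = √(168011/11) = √1848121/11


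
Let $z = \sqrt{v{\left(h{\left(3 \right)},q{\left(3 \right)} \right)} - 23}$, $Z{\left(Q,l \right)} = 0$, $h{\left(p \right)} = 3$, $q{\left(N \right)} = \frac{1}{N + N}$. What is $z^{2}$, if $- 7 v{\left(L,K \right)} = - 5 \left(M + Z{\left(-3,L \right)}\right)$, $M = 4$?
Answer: $- \frac{141}{7} \approx -20.143$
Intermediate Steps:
$q{\left(N \right)} = \frac{1}{2 N}$
$v{\left(L,K \right)} = \frac{20}{7}$ ($v{\left(L,K \right)} = - \frac{\left(-5\right) \left(4 + 0\right)}{7} = - \frac{\left(-5\right) 4}{7} = \left(- \frac{1}{7}\right) \left(-20\right) = \frac{20}{7}$)
$z = \frac{i \sqrt{987}}{7}$ ($z = \sqrt{\frac{20}{7} - 23} = \sqrt{- \frac{141}{7}} = \frac{i \sqrt{987}}{7} \approx 4.4881 i$)
$z^{2} = \left(\frac{i \sqrt{987}}{7}\right)^{2} = - \frac{141}{7}$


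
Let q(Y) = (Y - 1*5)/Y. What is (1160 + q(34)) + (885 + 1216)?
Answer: 110903/34 ≈ 3261.9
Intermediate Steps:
q(Y) = (-5 + Y)/Y (q(Y) = (Y - 5)/Y = (-5 + Y)/Y)
(1160 + q(34)) + (885 + 1216) = (1160 + (-5 + 34)/34) + (885 + 1216) = (1160 + (1/34)*29) + 2101 = (1160 + 29/34) + 2101 = 39469/34 + 2101 = 110903/34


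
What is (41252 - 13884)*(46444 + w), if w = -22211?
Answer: 663208744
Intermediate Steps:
(41252 - 13884)*(46444 + w) = (41252 - 13884)*(46444 - 22211) = 27368*24233 = 663208744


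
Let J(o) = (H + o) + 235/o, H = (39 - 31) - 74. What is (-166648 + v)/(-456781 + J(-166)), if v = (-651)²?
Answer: -42687398/75864393 ≈ -0.56268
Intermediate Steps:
H = -66 (H = 8 - 74 = -66)
J(o) = -66 + o + 235/o (J(o) = (-66 + o) + 235/o = -66 + o + 235/o)
v = 423801
(-166648 + v)/(-456781 + J(-166)) = (-166648 + 423801)/(-456781 + (-66 - 166 + 235/(-166))) = 257153/(-456781 + (-66 - 166 + 235*(-1/166))) = 257153/(-456781 + (-66 - 166 - 235/166)) = 257153/(-456781 - 38747/166) = 257153/(-75864393/166) = 257153*(-166/75864393) = -42687398/75864393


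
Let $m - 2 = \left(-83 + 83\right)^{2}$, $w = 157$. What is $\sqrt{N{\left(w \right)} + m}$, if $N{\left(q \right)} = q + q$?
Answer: $2 \sqrt{79} \approx 17.776$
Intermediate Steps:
$m = 2$ ($m = 2 + \left(-83 + 83\right)^{2} = 2 + 0^{2} = 2 + 0 = 2$)
$N{\left(q \right)} = 2 q$
$\sqrt{N{\left(w \right)} + m} = \sqrt{2 \cdot 157 + 2} = \sqrt{314 + 2} = \sqrt{316} = 2 \sqrt{79}$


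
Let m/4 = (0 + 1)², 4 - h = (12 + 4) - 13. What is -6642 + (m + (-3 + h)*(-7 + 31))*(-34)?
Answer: -5146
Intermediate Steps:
h = 1 (h = 4 - ((12 + 4) - 13) = 4 - (16 - 13) = 4 - 1*3 = 4 - 3 = 1)
m = 4 (m = 4*(0 + 1)² = 4*1² = 4*1 = 4)
-6642 + (m + (-3 + h)*(-7 + 31))*(-34) = -6642 + (4 + (-3 + 1)*(-7 + 31))*(-34) = -6642 + (4 - 2*24)*(-34) = -6642 + (4 - 48)*(-34) = -6642 - 44*(-34) = -6642 + 1496 = -5146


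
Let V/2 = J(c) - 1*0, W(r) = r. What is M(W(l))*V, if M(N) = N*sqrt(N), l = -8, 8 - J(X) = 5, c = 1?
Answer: -96*I*sqrt(2) ≈ -135.76*I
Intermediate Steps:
J(X) = 3 (J(X) = 8 - 1*5 = 8 - 5 = 3)
M(N) = N**(3/2)
V = 6 (V = 2*(3 - 1*0) = 2*(3 + 0) = 2*3 = 6)
M(W(l))*V = (-8)**(3/2)*6 = -16*I*sqrt(2)*6 = -96*I*sqrt(2)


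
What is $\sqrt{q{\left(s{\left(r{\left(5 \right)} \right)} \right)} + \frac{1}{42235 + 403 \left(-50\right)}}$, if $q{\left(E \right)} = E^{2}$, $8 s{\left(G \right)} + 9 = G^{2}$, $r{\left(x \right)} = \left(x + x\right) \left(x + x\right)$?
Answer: $\frac{3 \sqrt{5409663056493185}}{176680} \approx 1248.9$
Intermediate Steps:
$r{\left(x \right)} = 4 x^{2}$ ($r{\left(x \right)} = 2 x 2 x = 4 x^{2}$)
$s{\left(G \right)} = - \frac{9}{8} + \frac{G^{2}}{8}$
$\sqrt{q{\left(s{\left(r{\left(5 \right)} \right)} \right)} + \frac{1}{42235 + 403 \left(-50\right)}} = \sqrt{\left(- \frac{9}{8} + \frac{\left(4 \cdot 5^{2}\right)^{2}}{8}\right)^{2} + \frac{1}{42235 + 403 \left(-50\right)}} = \sqrt{\left(- \frac{9}{8} + \frac{\left(4 \cdot 25\right)^{2}}{8}\right)^{2} + \frac{1}{42235 - 20150}} = \sqrt{\left(- \frac{9}{8} + \frac{100^{2}}{8}\right)^{2} + \frac{1}{22085}} = \sqrt{\left(- \frac{9}{8} + \frac{1}{8} \cdot 10000\right)^{2} + \frac{1}{22085}} = \sqrt{\left(- \frac{9}{8} + 1250\right)^{2} + \frac{1}{22085}} = \sqrt{\left(\frac{9991}{8}\right)^{2} + \frac{1}{22085}} = \sqrt{\frac{99820081}{64} + \frac{1}{22085}} = \sqrt{\frac{2204526488949}{1413440}} = \frac{3 \sqrt{5409663056493185}}{176680}$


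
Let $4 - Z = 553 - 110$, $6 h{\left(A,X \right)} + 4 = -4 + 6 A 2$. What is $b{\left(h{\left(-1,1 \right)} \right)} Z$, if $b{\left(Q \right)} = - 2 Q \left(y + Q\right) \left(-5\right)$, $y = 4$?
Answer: $\frac{87800}{9} \approx 9755.6$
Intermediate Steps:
$h{\left(A,X \right)} = - \frac{4}{3} + 2 A$ ($h{\left(A,X \right)} = - \frac{2}{3} + \frac{-4 + 6 A 2}{6} = - \frac{2}{3} + \frac{-4 + 12 A}{6} = - \frac{2}{3} + \left(- \frac{2}{3} + 2 A\right) = - \frac{4}{3} + 2 A$)
$b{\left(Q \right)} = 10 Q \left(4 + Q\right)$ ($b{\left(Q \right)} = - 2 Q \left(4 + Q\right) \left(-5\right) = 10 Q \left(4 + Q\right)$)
$Z = -439$ ($Z = 4 - \left(553 - 110\right) = 4 - 443 = -439$)
$b{\left(h{\left(-1,1 \right)} \right)} Z = 10 \left(- \frac{4}{3} + 2 \left(-1\right)\right) \left(4 + \left(- \frac{4}{3} + 2 \left(-1\right)\right)\right) \left(-439\right) = 10 \left(- \frac{4}{3} - 2\right) \left(4 - \frac{10}{3}\right) \left(-439\right) = 10 \left(- \frac{10}{3}\right) \left(4 - \frac{10}{3}\right) \left(-439\right) = 10 \left(- \frac{10}{3}\right) \frac{2}{3} \left(-439\right) = \left(- \frac{200}{9}\right) \left(-439\right) = \frac{87800}{9}$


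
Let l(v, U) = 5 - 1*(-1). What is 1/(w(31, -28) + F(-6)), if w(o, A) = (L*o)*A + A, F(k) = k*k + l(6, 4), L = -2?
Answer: 1/1750 ≈ 0.00057143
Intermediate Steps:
l(v, U) = 6 (l(v, U) = 5 + 1 = 6)
F(k) = 6 + k**2 (F(k) = k*k + 6 = k**2 + 6 = 6 + k**2)
w(o, A) = A - 2*A*o (w(o, A) = (-2*o)*A + A = -2*A*o + A = A - 2*A*o)
1/(w(31, -28) + F(-6)) = 1/(-28*(1 - 2*31) + (6 + (-6)**2)) = 1/(-28*(1 - 62) + (6 + 36)) = 1/(-28*(-61) + 42) = 1/(1708 + 42) = 1/1750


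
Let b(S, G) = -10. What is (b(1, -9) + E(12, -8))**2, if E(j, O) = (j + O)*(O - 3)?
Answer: 2916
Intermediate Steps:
E(j, O) = (-3 + O)*(O + j) (E(j, O) = (O + j)*(-3 + O) = (-3 + O)*(O + j))
(b(1, -9) + E(12, -8))**2 = (-10 + ((-8)**2 - 3*(-8) - 3*12 - 8*12))**2 = (-10 + (64 + 24 - 36 - 96))**2 = (-10 - 44)**2 = (-54)**2 = 2916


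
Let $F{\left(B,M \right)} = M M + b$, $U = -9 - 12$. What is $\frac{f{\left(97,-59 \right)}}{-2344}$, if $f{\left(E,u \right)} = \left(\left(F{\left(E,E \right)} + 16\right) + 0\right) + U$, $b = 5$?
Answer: $- \frac{9409}{2344} \approx -4.0141$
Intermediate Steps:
$U = -21$
$F{\left(B,M \right)} = 5 + M^{2}$ ($F{\left(B,M \right)} = M M + 5 = M^{2} + 5 = 5 + M^{2}$)
$f{\left(E,u \right)} = E^{2}$ ($f{\left(E,u \right)} = \left(\left(\left(5 + E^{2}\right) + 16\right) + 0\right) - 21 = \left(\left(21 + E^{2}\right) + 0\right) - 21 = \left(21 + E^{2}\right) - 21 = E^{2}$)
$\frac{f{\left(97,-59 \right)}}{-2344} = \frac{97^{2}}{-2344} = 9409 \left(- \frac{1}{2344}\right) = - \frac{9409}{2344}$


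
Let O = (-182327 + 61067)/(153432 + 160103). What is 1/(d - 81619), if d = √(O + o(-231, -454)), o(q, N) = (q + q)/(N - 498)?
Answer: -348029619044/28405829476332041 - 2*√447935853705/28405829476332041 ≈ -1.2252e-5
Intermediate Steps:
o(q, N) = 2*q/(-498 + N) (o(q, N) = (2*q)/(-498 + N) = 2*q/(-498 + N))
O = -24252/62707 (O = -121260/313535 = -121260*1/313535 = -24252/62707 ≈ -0.38675)
d = √447935853705/2132038 (d = √(-24252/62707 + 2*(-231)/(-498 - 454)) = √(-24252/62707 + 2*(-231)/(-952)) = √(-24252/62707 + 2*(-231)*(-1/952)) = √(-24252/62707 + 33/68) = √(420195/4264076) = √447935853705/2132038 ≈ 0.31392)
1/(d - 81619) = 1/(√447935853705/2132038 - 81619) = 1/(-81619 + √447935853705/2132038)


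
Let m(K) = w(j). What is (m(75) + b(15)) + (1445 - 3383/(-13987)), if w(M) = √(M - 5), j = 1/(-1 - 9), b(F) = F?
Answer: 20424403/13987 + I*√510/10 ≈ 1460.2 + 2.2583*I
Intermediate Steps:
j = -⅒ (j = 1/(-10) = -⅒ ≈ -0.10000)
w(M) = √(-5 + M)
m(K) = I*√510/10 (m(K) = √(-5 - ⅒) = √(-51/10) = I*√510/10)
(m(75) + b(15)) + (1445 - 3383/(-13987)) = (I*√510/10 + 15) + (1445 - 3383/(-13987)) = (15 + I*√510/10) + (1445 - 3383*(-1)/13987) = (15 + I*√510/10) + (1445 - 1*(-3383/13987)) = (15 + I*√510/10) + (1445 + 3383/13987) = (15 + I*√510/10) + 20214598/13987 = 20424403/13987 + I*√510/10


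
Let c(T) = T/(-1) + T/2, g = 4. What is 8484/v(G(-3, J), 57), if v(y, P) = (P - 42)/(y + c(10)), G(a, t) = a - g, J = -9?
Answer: -33936/5 ≈ -6787.2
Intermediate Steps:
c(T) = -T/2 (c(T) = T*(-1) + T*(½) = -T + T/2 = -T/2)
G(a, t) = -4 + a (G(a, t) = a - 1*4 = a - 4 = -4 + a)
v(y, P) = (-42 + P)/(-5 + y) (v(y, P) = (P - 42)/(y - ½*10) = (-42 + P)/(y - 5) = (-42 + P)/(-5 + y))
8484/v(G(-3, J), 57) = 8484/(((-42 + 57)/(-5 + (-4 - 3)))) = 8484/((15/(-5 - 7))) = 8484/((15/(-12))) = 8484/((-1/12*15)) = 8484/(-5/4) = 8484*(-⅘) = -33936/5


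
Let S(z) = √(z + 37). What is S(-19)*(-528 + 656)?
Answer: 384*√2 ≈ 543.06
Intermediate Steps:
S(z) = √(37 + z)
S(-19)*(-528 + 656) = √(37 - 19)*(-528 + 656) = √18*128 = (3*√2)*128 = 384*√2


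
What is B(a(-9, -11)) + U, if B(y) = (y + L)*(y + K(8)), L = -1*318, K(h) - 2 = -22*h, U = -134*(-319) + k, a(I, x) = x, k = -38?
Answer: 103573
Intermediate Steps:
U = 42708 (U = -134*(-319) - 38 = 42746 - 38 = 42708)
K(h) = 2 - 22*h
L = -318
B(y) = (-318 + y)*(-174 + y) (B(y) = (y - 318)*(y + (2 - 22*8)) = (-318 + y)*(y + (2 - 176)) = (-318 + y)*(y - 174) = (-318 + y)*(-174 + y))
B(a(-9, -11)) + U = (55332 + (-11)² - 492*(-11)) + 42708 = (55332 + 121 + 5412) + 42708 = 60865 + 42708 = 103573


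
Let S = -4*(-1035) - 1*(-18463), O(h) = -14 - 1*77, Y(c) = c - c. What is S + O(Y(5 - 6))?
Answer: 22512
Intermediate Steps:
Y(c) = 0
O(h) = -91 (O(h) = -14 - 77 = -91)
S = 22603 (S = 4140 + 18463 = 22603)
S + O(Y(5 - 6)) = 22603 - 91 = 22512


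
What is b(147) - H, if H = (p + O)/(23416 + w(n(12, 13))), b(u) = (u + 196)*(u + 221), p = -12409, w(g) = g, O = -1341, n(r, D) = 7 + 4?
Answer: 2957063398/23427 ≈ 1.2622e+5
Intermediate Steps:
n(r, D) = 11
b(u) = (196 + u)*(221 + u)
H = -13750/23427 (H = (-12409 - 1341)/(23416 + 11) = -13750/23427 ≈ -0.58693)
b(147) - H = (43316 + 147² + 417*147) - 1*(-13750/23427) = (43316 + 21609 + 61299) + 13750/23427 = 126224 + 13750/23427 = 2957063398/23427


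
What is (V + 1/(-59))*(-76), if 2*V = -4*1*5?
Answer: 44916/59 ≈ 761.29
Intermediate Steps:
V = -10 (V = (-4*1*5)/2 = (-4*5)/2 = (1/2)*(-20) = -10)
(V + 1/(-59))*(-76) = (-10 + 1/(-59))*(-76) = (-10 - 1/59)*(-76) = -591/59*(-76) = 44916/59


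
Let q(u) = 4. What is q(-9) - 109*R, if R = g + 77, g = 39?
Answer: -12640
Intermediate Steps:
R = 116 (R = 39 + 77 = 116)
q(-9) - 109*R = 4 - 109*116 = 4 - 12644 = -12640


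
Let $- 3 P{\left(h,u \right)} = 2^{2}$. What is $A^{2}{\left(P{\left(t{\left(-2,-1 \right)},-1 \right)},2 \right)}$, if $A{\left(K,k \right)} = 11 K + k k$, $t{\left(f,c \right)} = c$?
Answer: $\frac{1024}{9} \approx 113.78$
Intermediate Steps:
$P{\left(h,u \right)} = - \frac{4}{3}$ ($P{\left(h,u \right)} = - \frac{2^{2}}{3} = \left(- \frac{1}{3}\right) 4 = - \frac{4}{3}$)
$A{\left(K,k \right)} = k^{2} + 11 K$ ($A{\left(K,k \right)} = 11 K + k^{2} = k^{2} + 11 K$)
$A^{2}{\left(P{\left(t{\left(-2,-1 \right)},-1 \right)},2 \right)} = \left(2^{2} + 11 \left(- \frac{4}{3}\right)\right)^{2} = \left(4 - \frac{44}{3}\right)^{2} = \left(- \frac{32}{3}\right)^{2} = \frac{1024}{9}$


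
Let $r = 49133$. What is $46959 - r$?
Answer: $-2174$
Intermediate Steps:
$46959 - r = 46959 - 49133 = -2174$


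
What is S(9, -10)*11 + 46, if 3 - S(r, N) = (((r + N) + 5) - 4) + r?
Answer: -20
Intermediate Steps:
S(r, N) = 2 - N - 2*r (S(r, N) = 3 - ((((r + N) + 5) - 4) + r) = 3 - ((((N + r) + 5) - 4) + r) = 3 - (((5 + N + r) - 4) + r) = 3 - ((1 + N + r) + r) = 3 - (1 + N + 2*r) = 3 + (-1 - N - 2*r) = 2 - N - 2*r)
S(9, -10)*11 + 46 = (2 - 1*(-10) - 2*9)*11 + 46 = (2 + 10 - 18)*11 + 46 = -6*11 + 46 = -66 + 46 = -20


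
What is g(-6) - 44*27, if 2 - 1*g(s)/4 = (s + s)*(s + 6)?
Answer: -1180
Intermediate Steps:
g(s) = 8 - 8*s*(6 + s) (g(s) = 8 - 4*(s + s)*(s + 6) = 8 - 4*2*s*(6 + s) = 8 - 8*s*(6 + s))
g(-6) - 44*27 = (8 - 48*(-6) - 8*(-6)**2) - 44*27 = (8 + 288 - 8*36) - 1188 = (8 + 288 - 288) - 1188 = 8 - 1188 = -1180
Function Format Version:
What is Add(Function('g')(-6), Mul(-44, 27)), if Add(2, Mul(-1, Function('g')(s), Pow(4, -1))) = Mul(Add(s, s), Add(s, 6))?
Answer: -1180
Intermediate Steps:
Function('g')(s) = Add(8, Mul(-8, s, Add(6, s))) (Function('g')(s) = Add(8, Mul(-4, Mul(Add(s, s), Add(s, 6)))) = Add(8, Mul(-4, Mul(Mul(2, s), Add(6, s)))) = Add(8, Mul(-4, Mul(2, s, Add(6, s)))) = Add(8, Mul(-8, s, Add(6, s))))
Add(Function('g')(-6), Mul(-44, 27)) = Add(Add(8, Mul(-48, -6), Mul(-8, Pow(-6, 2))), Mul(-44, 27)) = Add(Add(8, 288, Mul(-8, 36)), -1188) = Add(Add(8, 288, -288), -1188) = Add(8, -1188) = -1180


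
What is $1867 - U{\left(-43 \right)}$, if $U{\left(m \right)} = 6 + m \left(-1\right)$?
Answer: $1818$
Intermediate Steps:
$U{\left(m \right)} = 6 - m$
$1867 - U{\left(-43 \right)} = 1867 - \left(6 - -43\right) = 1867 - \left(6 + 43\right) = 1867 - 49 = 1818$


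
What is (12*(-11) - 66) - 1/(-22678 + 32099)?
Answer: -1865359/9421 ≈ -198.00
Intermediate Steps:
(12*(-11) - 66) - 1/(-22678 + 32099) = (-132 - 66) - 1/9421 = -198 - 1*1/9421 = -198 - 1/9421 = -1865359/9421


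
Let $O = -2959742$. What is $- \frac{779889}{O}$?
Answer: $\frac{779889}{2959742} \approx 0.2635$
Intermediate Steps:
$- \frac{779889}{O} = - \frac{779889}{-2959742} = \left(-779889\right) \left(- \frac{1}{2959742}\right) = \frac{779889}{2959742}$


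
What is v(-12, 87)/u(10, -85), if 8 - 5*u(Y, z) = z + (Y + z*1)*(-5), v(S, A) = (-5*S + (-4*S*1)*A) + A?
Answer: -7205/94 ≈ -76.649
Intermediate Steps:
v(S, A) = A - 5*S - 4*A*S (v(S, A) = (-5*S + (-4*S)*A) + A = (-5*S - 4*A*S) + A = A - 5*S - 4*A*S)
u(Y, z) = 8/5 + Y + 4*z/5 (u(Y, z) = 8/5 - (z + (Y + z*1)*(-5))/5 = 8/5 - (z + (Y + z)*(-5))/5 = 8/5 - (z + (-5*Y - 5*z))/5 = 8/5 - (-5*Y - 4*z)/5 = 8/5 + (Y + 4*z/5) = 8/5 + Y + 4*z/5)
v(-12, 87)/u(10, -85) = (87 - 5*(-12) - 4*87*(-12))/(8/5 + 10 + (4/5)*(-85)) = (87 + 60 + 4176)/(8/5 + 10 - 68) = 4323/(-282/5) = 4323*(-5/282) = -7205/94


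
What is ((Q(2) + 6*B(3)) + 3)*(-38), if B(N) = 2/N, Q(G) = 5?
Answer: -456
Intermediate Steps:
((Q(2) + 6*B(3)) + 3)*(-38) = ((5 + 6*(2/3)) + 3)*(-38) = ((5 + 4) + 3)*(-38) = (9 + 3)*(-38) = 12*(-38) = -456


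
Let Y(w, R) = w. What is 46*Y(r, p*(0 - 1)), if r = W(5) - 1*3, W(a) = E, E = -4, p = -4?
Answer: -322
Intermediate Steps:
W(a) = -4
r = -7 (r = -4 - 1*3 = -4 - 3 = -7)
46*Y(r, p*(0 - 1)) = 46*(-7) = -322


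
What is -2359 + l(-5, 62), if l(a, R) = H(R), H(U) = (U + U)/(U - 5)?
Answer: -134339/57 ≈ -2356.8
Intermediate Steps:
H(U) = 2*U/(-5 + U) (H(U) = (2*U)/(-5 + U) = 2*U/(-5 + U))
l(a, R) = 2*R/(-5 + R)
-2359 + l(-5, 62) = -2359 + 2*62/(-5 + 62) = -2359 + 2*62/57 = -2359 + 2*62*(1/57) = -2359 + 124/57 = -134339/57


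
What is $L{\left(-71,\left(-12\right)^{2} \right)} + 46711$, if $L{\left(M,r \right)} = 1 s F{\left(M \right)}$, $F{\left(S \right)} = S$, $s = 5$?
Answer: $46356$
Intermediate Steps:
$L{\left(M,r \right)} = 5 M$ ($L{\left(M,r \right)} = 1 \cdot 5 M = 5 M$)
$L{\left(-71,\left(-12\right)^{2} \right)} + 46711 = 5 \left(-71\right) + 46711 = -355 + 46711 = 46356$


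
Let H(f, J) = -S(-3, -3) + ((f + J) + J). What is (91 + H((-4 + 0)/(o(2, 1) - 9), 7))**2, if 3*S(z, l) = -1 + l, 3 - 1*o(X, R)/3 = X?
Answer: 11449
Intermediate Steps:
o(X, R) = 9 - 3*X
S(z, l) = -1/3 + l/3 (S(z, l) = (-1 + l)/3 = -1/3 + l/3)
H(f, J) = 4/3 + f + 2*J (H(f, J) = -(-1/3 + (1/3)*(-3)) + ((f + J) + J) = -(-1/3 - 1) + ((J + f) + J) = -1*(-4/3) + (f + 2*J) = 4/3 + (f + 2*J) = 4/3 + f + 2*J)
(91 + H((-4 + 0)/(o(2, 1) - 9), 7))**2 = (91 + (4/3 + (-4 + 0)/((9 - 3*2) - 9) + 2*7))**2 = (91 + (4/3 - 4/((9 - 6) - 9) + 14))**2 = (91 + (4/3 - 4/(3 - 9) + 14))**2 = (91 + (4/3 - 4/(-6) + 14))**2 = (91 + (4/3 - 4*(-1/6) + 14))**2 = (91 + (4/3 + 2/3 + 14))**2 = (91 + 16)**2 = 107**2 = 11449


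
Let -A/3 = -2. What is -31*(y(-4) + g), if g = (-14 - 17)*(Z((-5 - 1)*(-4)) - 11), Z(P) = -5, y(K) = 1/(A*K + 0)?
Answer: -368993/24 ≈ -15375.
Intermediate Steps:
A = 6 (A = -3*(-2) = 6)
y(K) = 1/(6*K) (y(K) = 1/(6*K + 0) = 1/(6*K))
g = 496 (g = (-14 - 17)*(-5 - 11) = -31*(-16) = 496)
-31*(y(-4) + g) = -31*((1/6)/(-4) + 496) = -31*((1/6)*(-1/4) + 496) = -31*(-1/24 + 496) = -31*11903/24 = -368993/24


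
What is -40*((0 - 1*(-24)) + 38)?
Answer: -2480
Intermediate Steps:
-40*((0 - 1*(-24)) + 38) = -40*((0 + 24) + 38) = -40*(24 + 38) = -40*62 = -2480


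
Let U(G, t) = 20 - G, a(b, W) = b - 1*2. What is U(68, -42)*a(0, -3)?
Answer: 96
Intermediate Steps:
a(b, W) = -2 + b (a(b, W) = b - 2 = -2 + b)
U(68, -42)*a(0, -3) = (20 - 1*68)*(-2 + 0) = (20 - 68)*(-2) = -48*(-2) = 96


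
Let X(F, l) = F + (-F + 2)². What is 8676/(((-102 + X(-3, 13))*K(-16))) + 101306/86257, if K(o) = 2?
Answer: -183039193/3450280 ≈ -53.051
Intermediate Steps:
X(F, l) = F + (2 - F)²
8676/(((-102 + X(-3, 13))*K(-16))) + 101306/86257 = 8676/(((-102 + (-3 + (-2 - 3)²))*2)) + 101306/86257 = 8676/(((-102 + (-3 + (-5)²))*2)) + 101306*(1/86257) = 8676/(((-102 + (-3 + 25))*2)) + 101306/86257 = 8676/(((-102 + 22)*2)) + 101306/86257 = 8676/((-80*2)) + 101306/86257 = 8676/(-160) + 101306/86257 = 8676*(-1/160) + 101306/86257 = -2169/40 + 101306/86257 = -183039193/3450280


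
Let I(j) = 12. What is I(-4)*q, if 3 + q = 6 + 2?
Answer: 60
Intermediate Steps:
q = 5 (q = -3 + (6 + 2) = -3 + 8 = 5)
I(-4)*q = 12*5 = 60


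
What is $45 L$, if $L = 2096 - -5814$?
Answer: $355950$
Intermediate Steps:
$L = 7910$ ($L = 2096 + 5814 = 7910$)
$45 L = 45 \cdot 7910 = 355950$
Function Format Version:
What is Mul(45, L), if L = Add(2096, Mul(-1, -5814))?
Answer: 355950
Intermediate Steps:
L = 7910 (L = Add(2096, 5814) = 7910)
Mul(45, L) = Mul(45, 7910) = 355950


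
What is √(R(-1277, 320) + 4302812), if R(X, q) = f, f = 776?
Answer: 2*√1075897 ≈ 2074.5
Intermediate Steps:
R(X, q) = 776
√(R(-1277, 320) + 4302812) = √(776 + 4302812) = √4303588 = 2*√1075897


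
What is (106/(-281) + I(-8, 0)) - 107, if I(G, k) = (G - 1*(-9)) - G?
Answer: -27644/281 ≈ -98.377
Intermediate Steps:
I(G, k) = 9 (I(G, k) = (G + 9) - G = (9 + G) - G = 9)
(106/(-281) + I(-8, 0)) - 107 = (106/(-281) + 9) - 107 = (106*(-1/281) + 9) - 107 = (-106/281 + 9) - 107 = 2423/281 - 107 = -27644/281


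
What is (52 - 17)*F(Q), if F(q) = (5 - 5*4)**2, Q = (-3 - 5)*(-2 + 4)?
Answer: 7875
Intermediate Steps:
Q = -16 (Q = -8*2 = -16)
F(q) = 225 (F(q) = (5 - 20)**2 = (-15)**2 = 225)
(52 - 17)*F(Q) = (52 - 17)*225 = 35*225 = 7875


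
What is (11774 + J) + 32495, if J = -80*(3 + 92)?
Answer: 36669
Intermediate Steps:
J = -7600 (J = -80*95 = -7600)
(11774 + J) + 32495 = (11774 - 7600) + 32495 = 4174 + 32495 = 36669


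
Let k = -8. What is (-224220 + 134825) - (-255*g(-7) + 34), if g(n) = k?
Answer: -91469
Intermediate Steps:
g(n) = -8
(-224220 + 134825) - (-255*g(-7) + 34) = (-224220 + 134825) - (-255*(-8) + 34) = -89395 - (2040 + 34) = -89395 - 1*2074 = -89395 - 2074 = -91469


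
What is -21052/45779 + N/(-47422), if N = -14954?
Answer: -156874389/1085465869 ≈ -0.14452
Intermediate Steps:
-21052/45779 + N/(-47422) = -21052/45779 - 14954/(-47422) = -21052*1/45779 - 14954*(-1/47422) = -21052/45779 + 7477/23711 = -156874389/1085465869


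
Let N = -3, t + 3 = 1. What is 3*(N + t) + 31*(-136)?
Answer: -4231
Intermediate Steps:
t = -2 (t = -3 + 1 = -2)
3*(N + t) + 31*(-136) = 3*(-3 - 2) + 31*(-136) = 3*(-5) - 4216 = -15 - 4216 = -4231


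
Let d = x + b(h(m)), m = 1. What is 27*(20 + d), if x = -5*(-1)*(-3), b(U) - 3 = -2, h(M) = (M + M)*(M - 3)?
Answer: 162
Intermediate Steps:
h(M) = 2*M*(-3 + M) (h(M) = (2*M)*(-3 + M) = 2*M*(-3 + M))
b(U) = 1 (b(U) = 3 - 2 = 1)
x = -15 (x = 5*(-3) = -15)
d = -14 (d = -15 + 1 = -14)
27*(20 + d) = 27*(20 - 14) = 27*6 = 162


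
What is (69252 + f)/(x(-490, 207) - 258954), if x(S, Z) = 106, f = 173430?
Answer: -121341/129424 ≈ -0.93755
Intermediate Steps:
(69252 + f)/(x(-490, 207) - 258954) = (69252 + 173430)/(106 - 258954) = 242682/(-258848) = 242682*(-1/258848) = -121341/129424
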